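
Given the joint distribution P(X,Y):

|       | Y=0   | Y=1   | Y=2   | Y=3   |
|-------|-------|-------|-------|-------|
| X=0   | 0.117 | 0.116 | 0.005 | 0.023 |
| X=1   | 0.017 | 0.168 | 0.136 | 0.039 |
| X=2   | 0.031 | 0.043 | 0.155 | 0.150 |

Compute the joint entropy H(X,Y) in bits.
3.1703 bits

H(X,Y) = -Σ_{x,y} P(x,y) log₂ P(x,y). Per-cell terms -P(x,y)·log₂P(x,y):
  X=0: 0.3622, 0.3605, 0.0382, 0.1252
  X=1: 0.0999, 0.4323, 0.3915, 0.1825
  X=2: 0.1554, 0.1952, 0.4169, 0.4105
Sum of the 12 terms: H(X,Y) = 3.1703 bits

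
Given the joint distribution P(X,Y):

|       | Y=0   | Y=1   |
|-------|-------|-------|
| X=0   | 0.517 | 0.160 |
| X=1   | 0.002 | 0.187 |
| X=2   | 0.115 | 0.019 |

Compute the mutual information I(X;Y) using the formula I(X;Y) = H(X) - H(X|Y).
0.3186 bits

I(X;Y) = H(X) - H(X|Y)

Marginal of X (row sums):
  P(X=0) = 0.517 + 0.160 = 0.677
  P(X=1) = 0.002 + 0.187 = 0.189
  P(X=2) = 0.115 + 0.019 = 0.134
H(X) = -[0.677·log₂(0.677) + 0.189·log₂(0.189) + 0.134·log₂(0.134)]
  = 0.38100 + 0.45427 + 0.38856 = 1.22383 bits

Marginal of Y (column sums):
  P(Y=0) = 0.517 + 0.002 + 0.115 = 0.634
  P(Y=1) = 0.160 + 0.187 + 0.019 = 0.366
H(X|Y) = Σ_y P(y)·H(X|Y=y):
  Y=0: P(Y=0) = 0.634, P(X|Y=0) = (517/634, 1/317, 115/634) → H(X|Y=0) = 0.71294
  Y=1: P(Y=1) = 0.366, P(X|Y=1) = (80/183, 187/366, 19/366) → H(X|Y=1) = 1.23841
H(X|Y) = 0.634·0.71294 + 0.366·1.23841 = 0.90526 bits

I(X;Y) = H(X) - H(X|Y) = 1.22383 - 0.90526 = 0.3186 bits

Cross-check via I(X;Y) = H(X) + H(Y) - H(X,Y): computing H(Y) from the column sums and H(X,Y) from the 6 cells in the same way gives H(Y) = 0.94755 bits and H(X,Y) = 1.85282 bits, so
I(X;Y) = 1.22383 + 0.94755 - 1.85282 = 0.3186 bits ✓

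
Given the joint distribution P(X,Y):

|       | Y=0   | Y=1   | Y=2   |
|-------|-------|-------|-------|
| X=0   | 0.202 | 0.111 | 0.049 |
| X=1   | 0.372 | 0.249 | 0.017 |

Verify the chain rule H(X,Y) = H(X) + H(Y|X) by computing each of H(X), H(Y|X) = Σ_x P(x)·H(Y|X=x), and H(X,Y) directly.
H(X) = 0.9443 bits, H(Y|X) = 1.2171 bits, H(X,Y) = 2.1614 bits

Marginal of X (row sums):
  P(X=0) = 0.202 + 0.111 + 0.049 = 0.362
  P(X=1) = 0.372 + 0.249 + 0.017 = 0.638
H(X) = -[0.362·log₂(0.362) + 0.638·log₂(0.638)]
  = 0.53067 + 0.41366 = 0.9443 bits

H(Y|X) = Σ_x P(x)·H(Y|X=x):
  X=0: P(X=0) = 0.362, P(Y|X=0) = (101/181, 111/362, 49/362) → H(Y|X=0) = 1.38311
  X=1: P(X=1) = 0.638, P(Y|X=1) = (186/319, 249/638, 17/638) → H(Y|X=1) = 1.12291
H(Y|X) = 0.362·1.38311 + 0.638·1.12291 = 1.2171 bits

H(X,Y) = -Σ_{x,y} P(x,y) log₂ P(x,y). Per-cell terms -P(x,y)·log₂P(x,y):
  X=0: 0.46613, 0.35202, 0.21320
  X=1: 0.53070, 0.49944, 0.09993
Sum of the 6 terms: H(X,Y) = 2.1614 bits

Chain rule check:
  H(X) + H(Y|X) = 0.9443 + 1.2171 = 2.1614 bits
  H(X,Y) = 2.1614 bits
✓ Chain rule verified.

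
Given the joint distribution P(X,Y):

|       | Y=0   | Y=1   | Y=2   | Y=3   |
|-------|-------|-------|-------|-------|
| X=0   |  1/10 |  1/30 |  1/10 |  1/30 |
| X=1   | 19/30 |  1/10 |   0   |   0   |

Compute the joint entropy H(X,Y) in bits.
1.7410 bits

H(X,Y) = -Σ_{x,y} P(x,y) log₂ P(x,y). Per-cell terms -P(x,y)·log₂P(x,y):
  X=0: 0.33219, 0.16356, 0.33219, 0.16356
  X=1: 0.41734, 0.33219, 0.00000, 0.00000
  (cells with P = 0 contribute 0)
Sum of the 8 terms: H(X,Y) = 1.7410 bits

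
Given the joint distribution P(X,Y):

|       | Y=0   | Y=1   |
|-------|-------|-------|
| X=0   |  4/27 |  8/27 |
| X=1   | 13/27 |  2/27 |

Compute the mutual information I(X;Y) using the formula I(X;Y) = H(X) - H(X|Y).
0.2281 bits

I(X;Y) = H(X) - H(X|Y)

Marginal of X (row sums):
  P(X=0) = 4/27 + 8/27 = 4/9
  P(X=1) = 13/27 + 2/27 = 5/9
H(X) = -[(4/9)·log₂(4/9) + (5/9)·log₂(5/9)]
  = 0.51997 + 0.47111 = 0.99108 bits

Marginal of Y (column sums):
  P(Y=0) = 4/27 + 13/27 = 17/27
  P(Y=1) = 8/27 + 2/27 = 10/27
H(X|Y) = Σ_y P(y)·H(X|Y=y):
  Y=0: P(Y=0) = 17/27, P(X|Y=0) = (4/17, 13/17) → H(X|Y=0) = 0.78713
  Y=1: P(Y=1) = 10/27, P(X|Y=1) = (4/5, 1/5) → H(X|Y=1) = 0.72193
H(X|Y) = (17/27)·0.78713 + (10/27)·0.72193 = 0.76298 bits

I(X;Y) = H(X) - H(X|Y) = 0.99108 - 0.76298 = 0.2281 bits

Cross-check via I(X;Y) = H(X) + H(Y) - H(X,Y): computing H(Y) from the column sums and H(X,Y) from the 4 cells in the same way gives H(Y) = 0.95096 bits and H(X,Y) = 1.71394 bits, so
I(X;Y) = 0.99108 + 0.95096 - 1.71394 = 0.2281 bits ✓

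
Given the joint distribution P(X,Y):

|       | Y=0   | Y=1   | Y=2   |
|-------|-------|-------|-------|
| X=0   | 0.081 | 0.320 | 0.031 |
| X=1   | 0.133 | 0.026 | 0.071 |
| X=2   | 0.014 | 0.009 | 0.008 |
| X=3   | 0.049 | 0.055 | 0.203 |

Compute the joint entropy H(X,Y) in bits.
2.8835 bits

H(X,Y) = -Σ_{x,y} P(x,y) log₂ P(x,y). Per-cell terms -P(x,y)·log₂P(x,y):
  X=0: 0.29370, 0.52603, 0.15536
  X=1: 0.38710, 0.13690, 0.27094
  X=2: 0.08622, 0.06116, 0.05573
  X=3: 0.21320, 0.23014, 0.46699
Sum of the 12 terms: H(X,Y) = 2.8835 bits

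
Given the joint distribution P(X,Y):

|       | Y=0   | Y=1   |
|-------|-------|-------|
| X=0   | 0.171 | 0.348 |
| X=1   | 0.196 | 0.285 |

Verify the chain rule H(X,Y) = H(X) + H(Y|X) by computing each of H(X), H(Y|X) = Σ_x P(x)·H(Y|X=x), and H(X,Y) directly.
H(X) = 0.9990 bits, H(Y|X) = 0.9436 bits, H(X,Y) = 1.9426 bits

Marginal of X (row sums):
  P(X=0) = 0.171 + 0.348 = 0.519
  P(X=1) = 0.196 + 0.285 = 0.481
H(X) = -[0.519·log₂(0.519) + 0.481·log₂(0.481)]
  = 0.491074 + 0.507884 = 0.9990 bits

H(Y|X) = Σ_x P(x)·H(Y|X=x):
  X=0: P(X=0) = 0.519, P(Y|X=0) = (57/173, 116/173) → H(Y|X=0) = 0.914394
  X=1: P(X=1) = 0.481, P(Y|X=1) = (196/481, 285/481) → H(Y|X=1) = 0.975161
H(Y|X) = 0.519·0.914394 + 0.481·0.975161 = 0.9436 bits

H(X,Y) = -Σ_{x,y} P(x,y) log₂ P(x,y). Per-cell terms -P(x,y)·log₂P(x,y):
  X=0: 0.435696, 0.529949
  X=1: 0.460811, 0.516125
Sum of the 4 terms: H(X,Y) = 1.9426 bits

Chain rule check:
  H(X) + H(Y|X) = 0.9990 + 0.9436 = 1.9426 bits
  H(X,Y) = 1.9426 bits
✓ Chain rule verified.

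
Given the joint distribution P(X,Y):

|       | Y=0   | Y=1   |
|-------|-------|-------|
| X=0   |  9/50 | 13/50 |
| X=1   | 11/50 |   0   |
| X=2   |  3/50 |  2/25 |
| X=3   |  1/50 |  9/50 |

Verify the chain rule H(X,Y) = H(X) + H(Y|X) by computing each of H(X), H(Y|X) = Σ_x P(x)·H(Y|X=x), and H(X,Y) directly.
H(X) = 1.8632 bits, H(Y|X) = 0.6612 bits, H(X,Y) = 2.5244 bits

Marginal of X (row sums):
  P(X=0) = 9/50 + 13/50 = 11/25
  P(X=1) = 11/50 + 0 = 11/50
  P(X=2) = 3/50 + 2/25 = 7/50
  P(X=3) = 1/50 + 9/50 = 1/5
H(X) = -[(11/25)·log₂(11/25) + (11/50)·log₂(11/50) + (7/50)·log₂(7/50) + (1/5)·log₂(1/5)]
  = 0.5211 + 0.4806 + 0.3971 + 0.4644 = 1.8632 bits

H(Y|X) = Σ_x P(x)·H(Y|X=x):
  X=0: P(X=0) = 11/25, P(Y|X=0) = (9/22, 13/22) → H(Y|X=0) = 0.9760
  X=1: P(X=1) = 11/50, P(Y|X=1) = (1, 0) → H(Y|X=1) = 0.0000
  X=2: P(X=2) = 7/50, P(Y|X=2) = (3/7, 4/7) → H(Y|X=2) = 0.9852
  X=3: P(X=3) = 1/5, P(Y|X=3) = (1/10, 9/10) → H(Y|X=3) = 0.4690
H(Y|X) = (11/25)·0.9760 + (11/50)·0.0000 + (7/50)·0.9852 + (1/5)·0.4690 = 0.6612 bits

H(X,Y) = -Σ_{x,y} P(x,y) log₂ P(x,y). Per-cell terms -P(x,y)·log₂P(x,y):
  X=0: 0.4453, 0.5053
  X=1: 0.4806, 0.0000
  X=2: 0.2435, 0.2915
  X=3: 0.1129, 0.4453
  (cells with P = 0 contribute 0)
Sum of the 8 terms: H(X,Y) = 2.5244 bits

Chain rule check:
  H(X) + H(Y|X) = 1.8632 + 0.6612 = 2.5244 bits
  H(X,Y) = 2.5244 bits
✓ Chain rule verified.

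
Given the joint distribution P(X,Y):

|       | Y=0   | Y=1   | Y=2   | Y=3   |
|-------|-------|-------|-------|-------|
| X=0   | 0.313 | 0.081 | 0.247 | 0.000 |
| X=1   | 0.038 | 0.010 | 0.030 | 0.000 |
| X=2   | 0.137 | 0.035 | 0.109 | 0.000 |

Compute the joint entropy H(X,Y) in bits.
2.6247 bits

H(X,Y) = -Σ_{x,y} P(x,y) log₂ P(x,y). Per-cell terms -P(x,y)·log₂P(x,y):
  X=0: 0.5245, 0.2937, 0.4983, 0.0000
  X=1: 0.1793, 0.0664, 0.1518, 0.0000
  X=2: 0.3929, 0.1693, 0.3485, 0.0000
  (cells with P = 0 contribute 0)
Sum of the 12 terms: H(X,Y) = 2.6247 bits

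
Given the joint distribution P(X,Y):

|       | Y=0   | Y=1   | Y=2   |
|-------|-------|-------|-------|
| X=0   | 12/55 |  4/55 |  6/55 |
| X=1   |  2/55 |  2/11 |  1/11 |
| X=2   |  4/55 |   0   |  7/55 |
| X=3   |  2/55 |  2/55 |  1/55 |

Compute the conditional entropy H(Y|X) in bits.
1.3136 bits

H(Y|X) = H(X,Y) - H(X)

H(X,Y) = -Σ_{x,y} P(x,y) log₂ P(x,y). Per-cell terms -P(x,y)·log₂P(x,y):
  X=0: 0.47921, 0.27501, 0.34870
  X=1: 0.17387, 0.44717, 0.31449
  X=2: 0.27501, 0.00000, 0.37851
  X=3: 0.17387, 0.17387, 0.10512
  (cells with P = 0 contribute 0)
Sum of the 12 terms: H(X,Y) = 3.1448 bits

Marginal of X (row sums):
  P(X=0) = 12/55 + 4/55 + 6/55 = 2/5
  P(X=1) = 2/55 + 2/11 + 1/11 = 17/55
  P(X=2) = 4/55 + 0 + 7/55 = 1/5
  P(X=3) = 2/55 + 2/55 + 1/55 = 1/11
H(X) = -[(2/5)·log₂(2/5) + (17/55)·log₂(17/55) + (1/5)·log₂(1/5) + (1/11)·log₂(1/11)]
  = 0.52877 + 0.52357 + 0.46439 + 0.31449 = 1.8312 bits

H(Y|X) = H(X,Y) - H(X) = 3.1448 - 1.8312 = 1.3136 bits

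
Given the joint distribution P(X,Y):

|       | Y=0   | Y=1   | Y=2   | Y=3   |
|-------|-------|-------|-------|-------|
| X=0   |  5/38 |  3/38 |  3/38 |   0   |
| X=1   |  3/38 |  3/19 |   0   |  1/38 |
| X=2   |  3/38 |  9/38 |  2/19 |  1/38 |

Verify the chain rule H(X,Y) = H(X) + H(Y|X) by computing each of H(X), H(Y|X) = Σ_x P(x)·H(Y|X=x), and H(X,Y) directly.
H(X) = 1.5437 bits, H(Y|X) = 1.5287 bits, H(X,Y) = 3.0724 bits

Marginal of X (row sums):
  P(X=0) = 5/38 + 3/38 + 3/38 + 0 = 11/38
  P(X=1) = 3/38 + 3/19 + 0 + 1/38 = 5/19
  P(X=2) = 3/38 + 9/38 + 2/19 + 1/38 = 17/38
H(X) = -[(11/38)·log₂(11/38) + (5/19)·log₂(5/19) + (17/38)·log₂(17/38)]
  = 0.51772 + 0.50684 + 0.51916 = 1.5437 bits

H(Y|X) = Σ_x P(x)·H(Y|X=x):
  X=0: P(X=0) = 11/38, P(Y|X=0) = (5/11, 3/11, 3/11, 0) → H(Y|X=0) = 1.53948
  X=1: P(X=1) = 5/19, P(Y|X=1) = (3/10, 3/5, 0, 1/10) → H(Y|X=1) = 1.29546
  X=2: P(X=2) = 17/38, P(Y|X=2) = (3/17, 9/17, 4/17, 1/17) → H(Y|X=2) = 1.65898
H(Y|X) = (11/38)·1.53948 + (5/19)·1.29546 + (17/38)·1.65898 = 1.5287 bits

H(X,Y) = -Σ_{x,y} P(x,y) log₂ P(x,y). Per-cell terms -P(x,y)·log₂P(x,y):
  X=0: 0.38500, 0.28918, 0.28918, 0.00000
  X=1: 0.28918, 0.42047, 0.00000, 0.13810
  X=2: 0.28918, 0.49216, 0.34189, 0.13810
  (cells with P = 0 contribute 0)
Sum of the 12 terms: H(X,Y) = 3.0724 bits

Chain rule check:
  H(X) + H(Y|X) = 1.5437 + 1.5287 = 3.0724 bits
  H(X,Y) = 3.0724 bits
✓ Chain rule verified.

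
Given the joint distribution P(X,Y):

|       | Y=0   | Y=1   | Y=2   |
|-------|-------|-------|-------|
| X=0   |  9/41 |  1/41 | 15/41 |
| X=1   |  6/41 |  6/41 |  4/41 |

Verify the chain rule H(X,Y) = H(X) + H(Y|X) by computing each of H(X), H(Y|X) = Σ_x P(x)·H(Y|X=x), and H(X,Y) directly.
H(X) = 0.9650 bits, H(Y|X) = 1.3157 bits, H(X,Y) = 2.2807 bits

Marginal of X (row sums):
  P(X=0) = 9/41 + 1/41 + 15/41 = 25/41
  P(X=1) = 6/41 + 6/41 + 4/41 = 16/41
H(X) = -[(25/41)·log₂(25/41) + (16/41)·log₂(16/41)]
  = 0.43518 + 0.52978 = 0.9650 bits

H(Y|X) = Σ_x P(x)·H(Y|X=x):
  X=0: P(X=0) = 25/41, P(Y|X=0) = (9/25, 1/25, 3/5) → H(Y|X=0) = 1.15855
  X=1: P(X=1) = 16/41, P(Y|X=1) = (3/8, 3/8, 1/4) → H(Y|X=1) = 1.56128
H(Y|X) = (25/41)·1.15855 + (16/41)·1.56128 = 1.3157 bits

H(X,Y) = -Σ_{x,y} P(x,y) log₂ P(x,y). Per-cell terms -P(x,y)·log₂P(x,y):
  X=0: 0.48021, 0.13067, 0.53073
  X=1: 0.40574, 0.40574, 0.32757
Sum of the 6 terms: H(X,Y) = 2.2807 bits

Chain rule check:
  H(X) + H(Y|X) = 0.9650 + 1.3157 = 2.2807 bits
  H(X,Y) = 2.2807 bits
✓ Chain rule verified.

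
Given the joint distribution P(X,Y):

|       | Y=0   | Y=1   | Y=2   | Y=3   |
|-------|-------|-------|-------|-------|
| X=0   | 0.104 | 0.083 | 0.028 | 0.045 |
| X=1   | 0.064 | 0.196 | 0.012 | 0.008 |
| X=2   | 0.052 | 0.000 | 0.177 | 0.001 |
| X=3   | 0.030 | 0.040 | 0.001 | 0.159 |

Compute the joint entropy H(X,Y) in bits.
3.2735 bits

H(X,Y) = -Σ_{x,y} P(x,y) log₂ P(x,y). Per-cell terms -P(x,y)·log₂P(x,y):
  X=0: 0.339596, 0.298032, 0.144436, 0.201327
  X=1: 0.253810, 0.460811, 0.076570, 0.055726
  X=2: 0.221798, 0.000000, 0.442178, 0.009966
  X=3: 0.151767, 0.185754, 0.009966, 0.421811
  (cells with P = 0 contribute 0)
Sum of the 16 terms: H(X,Y) = 3.2735 bits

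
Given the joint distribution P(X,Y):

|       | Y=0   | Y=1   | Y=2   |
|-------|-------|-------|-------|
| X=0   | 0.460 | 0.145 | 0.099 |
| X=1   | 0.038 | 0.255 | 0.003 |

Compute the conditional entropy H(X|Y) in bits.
0.5912 bits

H(X|Y) = H(X,Y) - H(Y)

H(X,Y) = -Σ_{x,y} P(x,y) log₂ P(x,y). Per-cell terms -P(x,y)·log₂P(x,y):
  X=0: 0.51534, 0.40395, 0.33031
  X=1: 0.17928, 0.50271, 0.02514
Sum of the 6 terms: H(X,Y) = 1.95673 bits

Marginal of Y (column sums):
  P(Y=0) = 0.460 + 0.038 = 0.498
  P(Y=1) = 0.145 + 0.255 = 0.400
  P(Y=2) = 0.099 + 0.003 = 0.102
H(Y) = -[0.498·log₂(0.498) + 0.400·log₂(0.400) + 0.102·log₂(0.102)]
  = 0.50088 + 0.52877 + 0.33592 = 1.36557 bits

H(X|Y) = H(X,Y) - H(Y) = 1.95673 - 1.36557 = 0.5912 bits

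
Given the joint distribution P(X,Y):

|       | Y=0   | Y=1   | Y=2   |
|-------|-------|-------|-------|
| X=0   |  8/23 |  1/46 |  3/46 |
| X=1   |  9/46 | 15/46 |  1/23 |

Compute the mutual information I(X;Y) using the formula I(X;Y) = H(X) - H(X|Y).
0.2525 bits

I(X;Y) = H(X) - H(X|Y)

Marginal of X (row sums):
  P(X=0) = 8/23 + 1/46 + 3/46 = 10/23
  P(X=1) = 9/46 + 15/46 + 1/23 = 13/23
H(X) = -[(10/23)·log₂(10/23) + (13/23)·log₂(13/23)]
  = 0.52245 + 0.46524 = 0.9877 bits

Marginal of Y (column sums):
  P(Y=0) = 8/23 + 9/46 = 25/46
  P(Y=1) = 1/46 + 15/46 = 8/23
  P(Y=2) = 3/46 + 1/23 = 5/46
H(X|Y) = Σ_y P(y)·H(X|Y=y):
  Y=0: P(Y=0) = 25/46, P(X|Y=0) = (16/25, 9/25) → H(X|Y=0) = 0.94268
  Y=1: P(Y=1) = 8/23, P(X|Y=1) = (1/16, 15/16) → H(X|Y=1) = 0.33729
  Y=2: P(Y=2) = 5/46, P(X|Y=2) = (3/5, 2/5) → H(X|Y=2) = 0.97095
H(X|Y) = (25/46)·0.94268 + (8/23)·0.33729 + (5/46)·0.97095 = 0.7352 bits

I(X;Y) = H(X) - H(X|Y) = 0.9877 - 0.7352 = 0.2525 bits

Cross-check via I(X;Y) = H(X) + H(Y) - H(X,Y): computing H(Y) from the column sums and H(X,Y) from the 6 cells in the same way gives H(Y) = 1.3560 bits and H(X,Y) = 2.0912 bits, so
I(X;Y) = 0.9877 + 1.3560 - 2.0912 = 0.2525 bits ✓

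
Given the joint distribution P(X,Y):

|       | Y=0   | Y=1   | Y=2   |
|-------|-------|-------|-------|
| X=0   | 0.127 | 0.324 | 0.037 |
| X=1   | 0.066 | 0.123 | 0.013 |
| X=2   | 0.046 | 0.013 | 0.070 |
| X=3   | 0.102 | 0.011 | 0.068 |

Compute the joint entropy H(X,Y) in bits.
3.0186 bits

H(X,Y) = -Σ_{x,y} P(x,y) log₂ P(x,y). Per-cell terms -P(x,y)·log₂P(x,y):
  X=0: 0.37809, 0.52680, 0.17598
  X=1: 0.25881, 0.37186, 0.08145
  X=2: 0.20434, 0.08145, 0.26856
  X=3: 0.33592, 0.07157, 0.26373
Sum of the 12 terms: H(X,Y) = 3.0186 bits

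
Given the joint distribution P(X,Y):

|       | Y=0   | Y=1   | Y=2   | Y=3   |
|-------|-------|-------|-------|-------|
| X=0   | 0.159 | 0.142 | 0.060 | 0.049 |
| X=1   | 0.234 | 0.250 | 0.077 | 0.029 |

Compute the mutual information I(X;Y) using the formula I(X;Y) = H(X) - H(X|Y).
0.0139 bits

I(X;Y) = H(X) - H(X|Y)

Marginal of X (row sums):
  P(X=0) = 0.159 + 0.142 + 0.060 + 0.049 = 0.410
  P(X=1) = 0.234 + 0.250 + 0.077 + 0.029 = 0.590
H(X) = -[0.410·log₂(0.410) + 0.590·log₂(0.590)]
  = 0.5274 + 0.4491 = 0.9765 bits

Marginal of Y (column sums):
  P(Y=0) = 0.159 + 0.234 = 0.393
  P(Y=1) = 0.142 + 0.250 = 0.392
  P(Y=2) = 0.060 + 0.077 = 0.137
  P(Y=3) = 0.049 + 0.029 = 0.078
H(X|Y) = Σ_y P(y)·H(X|Y=y):
  Y=0: P(Y=0) = 0.393, P(X|Y=0) = (53/131, 78/131) → H(X|Y=0) = 0.9736
  Y=1: P(Y=1) = 0.392, P(X|Y=1) = (71/196, 125/196) → H(X|Y=1) = 0.9445
  Y=2: P(Y=2) = 0.137, P(X|Y=2) = (60/137, 77/137) → H(X|Y=2) = 0.9889
  Y=3: P(Y=3) = 0.078, P(X|Y=3) = (49/78, 29/78) → H(X|Y=3) = 0.9520
H(X|Y) = 0.393·0.9736 + 0.392·0.9445 + 0.137·0.9889 + 0.078·0.9520 = 0.9626 bits

I(X;Y) = H(X) - H(X|Y) = 0.9765 - 0.9626 = 0.0139 bits

Cross-check via I(X;Y) = H(X) + H(Y) - H(X,Y): computing H(Y) from the column sums and H(X,Y) from the 8 cells in the same way gives H(Y) = 1.7391 bits and H(X,Y) = 2.7017 bits, so
I(X;Y) = 0.9765 + 1.7391 - 2.7017 = 0.0139 bits ✓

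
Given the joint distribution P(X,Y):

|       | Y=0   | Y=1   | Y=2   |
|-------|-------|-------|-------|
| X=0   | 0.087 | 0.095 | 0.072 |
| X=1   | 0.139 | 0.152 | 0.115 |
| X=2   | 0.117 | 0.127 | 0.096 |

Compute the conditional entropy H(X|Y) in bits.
1.5593 bits

H(X|Y) = H(X,Y) - H(Y)

H(X,Y) = -Σ_{x,y} P(x,y) log₂ P(x,y). Per-cell terms -P(x,y)·log₂P(x,y):
  X=0: 0.306487, 0.322613, 0.273302
  X=1: 0.395711, 0.413114, 0.358834
  X=2: 0.362164, 0.378092, 0.324559
Sum of the 9 terms: H(X,Y) = 3.13488 bits

Marginal of Y (column sums):
  P(Y=0) = 0.087 + 0.139 + 0.117 = 0.343
  P(Y=1) = 0.095 + 0.152 + 0.127 = 0.374
  P(Y=2) = 0.072 + 0.115 + 0.096 = 0.283
H(Y) = -[0.343·log₂(0.343) + 0.374·log₂(0.374) + 0.283·log₂(0.283)]
  = 0.529496 + 0.530665 + 0.515379 = 1.57554 bits

H(X|Y) = H(X,Y) - H(Y) = 3.13488 - 1.57554 = 1.5593 bits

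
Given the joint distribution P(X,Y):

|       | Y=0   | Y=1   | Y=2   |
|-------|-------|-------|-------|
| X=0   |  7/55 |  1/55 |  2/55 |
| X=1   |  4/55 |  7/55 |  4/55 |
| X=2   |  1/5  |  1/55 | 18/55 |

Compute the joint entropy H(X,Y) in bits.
2.6829 bits

H(X,Y) = -Σ_{x,y} P(x,y) log₂ P(x,y). Per-cell terms -P(x,y)·log₂P(x,y):
  X=0: 0.3785, 0.1051, 0.1739
  X=1: 0.2750, 0.3785, 0.2750
  X=2: 0.4644, 0.1051, 0.5274
Sum of the 9 terms: H(X,Y) = 2.6829 bits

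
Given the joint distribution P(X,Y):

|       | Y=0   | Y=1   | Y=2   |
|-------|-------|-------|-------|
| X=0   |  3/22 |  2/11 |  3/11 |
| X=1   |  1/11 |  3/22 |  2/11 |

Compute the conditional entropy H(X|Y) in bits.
0.9755 bits

H(X|Y) = H(X,Y) - H(Y)

H(X,Y) = -Σ_{x,y} P(x,y) log₂ P(x,y). Per-cell terms -P(x,y)·log₂P(x,y):
  X=0: 0.39197, 0.44717, 0.51122
  X=1: 0.31449, 0.39197, 0.44717
Sum of the 6 terms: H(X,Y) = 2.5040 bits

Marginal of Y (column sums):
  P(Y=0) = 3/22 + 1/11 = 5/22
  P(Y=1) = 2/11 + 3/22 = 7/22
  P(Y=2) = 3/11 + 2/11 = 5/11
H(Y) = -[(5/22)·log₂(5/22) + (7/22)·log₂(7/22) + (5/11)·log₂(5/11)]
  = 0.48580 + 0.52566 + 0.51705 = 1.5285 bits

H(X|Y) = H(X,Y) - H(Y) = 2.5040 - 1.5285 = 0.9755 bits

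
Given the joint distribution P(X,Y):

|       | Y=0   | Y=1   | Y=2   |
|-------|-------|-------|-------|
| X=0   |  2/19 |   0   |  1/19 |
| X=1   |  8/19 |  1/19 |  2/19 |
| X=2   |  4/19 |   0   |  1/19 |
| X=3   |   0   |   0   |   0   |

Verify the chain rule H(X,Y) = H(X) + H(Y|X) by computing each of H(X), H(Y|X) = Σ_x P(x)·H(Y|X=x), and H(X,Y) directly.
H(X) = 1.3838 bits, H(Y|X) = 0.9694 bits, H(X,Y) = 2.3532 bits

Marginal of X (row sums):
  P(X=0) = 2/19 + 0 + 1/19 = 3/19
  P(X=1) = 8/19 + 1/19 + 2/19 = 11/19
  P(X=2) = 4/19 + 0 + 1/19 = 5/19
  P(X=3) = 0 + 0 + 0 = 0
H(X) = -[(3/19)·log₂(3/19) + (11/19)·log₂(11/19) + (5/19)·log₂(5/19)]   (outcomes with P = 0 contribute 0)
  = 0.4205 + 0.4565 + 0.5068 = 1.3838 bits

H(Y|X) = Σ_x P(x)·H(Y|X=x):
  X=0: P(X=0) = 3/19, P(Y|X=0) = (2/3, 0, 1/3) → H(Y|X=0) = 0.9183
  X=1: P(X=1) = 11/19, P(Y|X=1) = (8/11, 1/11, 2/11) → H(Y|X=1) = 1.0958
  X=2: P(X=2) = 5/19, P(Y|X=2) = (4/5, 0, 1/5) → H(Y|X=2) = 0.7219
  X=3: P(X=3) = 0 → contributes 0
H(Y|X) = (3/19)·0.9183 + (11/19)·1.0958 + (5/19)·0.7219 = 0.9694 bits

H(X,Y) = -Σ_{x,y} P(x,y) log₂ P(x,y). Per-cell terms -P(x,y)·log₂P(x,y):
  X=0: 0.3419, 0.0000, 0.2236
  X=1: 0.5254, 0.2236, 0.3419
  X=2: 0.4732, 0.0000, 0.2236
  X=3: 0.0000, 0.0000, 0.0000
  (cells with P = 0 contribute 0)
Sum of the 12 terms: H(X,Y) = 2.3532 bits

Chain rule check:
  H(X) + H(Y|X) = 1.3838 + 0.9694 = 2.3532 bits
  H(X,Y) = 2.3532 bits
✓ Chain rule verified.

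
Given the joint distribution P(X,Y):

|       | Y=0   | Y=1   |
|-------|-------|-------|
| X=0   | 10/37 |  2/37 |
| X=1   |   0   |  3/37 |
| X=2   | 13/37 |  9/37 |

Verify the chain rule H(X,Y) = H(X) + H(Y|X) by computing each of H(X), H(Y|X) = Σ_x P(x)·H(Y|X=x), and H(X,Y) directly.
H(X) = 1.2667 bits, H(Y|X) = 0.7912 bits, H(X,Y) = 2.0579 bits

Marginal of X (row sums):
  P(X=0) = 10/37 + 2/37 = 12/37
  P(X=1) = 0 + 3/37 = 3/37
  P(X=2) = 13/37 + 9/37 = 22/37
H(X) = -[(12/37)·log₂(12/37) + (3/37)·log₂(3/37) + (22/37)·log₂(22/37)]
  = 0.526862 + 0.293878 + 0.445959 = 1.2667 bits

H(Y|X) = Σ_x P(x)·H(Y|X=x):
  X=0: P(X=0) = 12/37, P(Y|X=0) = (5/6, 1/6) → H(Y|X=0) = 0.650022
  X=1: P(X=1) = 3/37, P(Y|X=1) = (0, 1) → H(Y|X=1) = 0.000000
  X=2: P(X=2) = 22/37, P(Y|X=2) = (13/22, 9/22) → H(Y|X=2) = 0.976021
H(Y|X) = (12/37)·0.650022 + (3/37)·0.000000 + (22/37)·0.976021 = 0.7912 bits

H(X,Y) = -Σ_{x,y} P(x,y) log₂ P(x,y). Per-cell terms -P(x,y)·log₂P(x,y):
  X=0: 0.510142, 0.227538
  X=1: 0.000000, 0.293878
  X=2: 0.530194, 0.496101
  (cells with P = 0 contribute 0)
Sum of the 6 terms: H(X,Y) = 2.0579 bits

Chain rule check:
  H(X) + H(Y|X) = 1.2667 + 0.7912 = 2.0579 bits
  H(X,Y) = 2.0579 bits
✓ Chain rule verified.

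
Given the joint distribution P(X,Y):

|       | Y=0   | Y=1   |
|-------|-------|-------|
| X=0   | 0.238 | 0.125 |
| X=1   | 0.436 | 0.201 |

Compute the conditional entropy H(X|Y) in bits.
0.9445 bits

H(X|Y) = H(X,Y) - H(Y)

H(X,Y) = -Σ_{x,y} P(x,y) log₂ P(x,y). Per-cell terms -P(x,y)·log₂P(x,y):
  X=0: 0.49289, 0.37500
  X=1: 0.52215, 0.46526
Sum of the 4 terms: H(X,Y) = 1.8553 bits

Marginal of Y (column sums):
  P(Y=0) = 0.238 + 0.436 = 0.674
  P(Y=1) = 0.125 + 0.201 = 0.326
H(Y) = -[0.674·log₂(0.674) + 0.326·log₂(0.326)]
  = 0.38363 + 0.52716 = 0.9108 bits

H(X|Y) = H(X,Y) - H(Y) = 1.8553 - 0.9108 = 0.9445 bits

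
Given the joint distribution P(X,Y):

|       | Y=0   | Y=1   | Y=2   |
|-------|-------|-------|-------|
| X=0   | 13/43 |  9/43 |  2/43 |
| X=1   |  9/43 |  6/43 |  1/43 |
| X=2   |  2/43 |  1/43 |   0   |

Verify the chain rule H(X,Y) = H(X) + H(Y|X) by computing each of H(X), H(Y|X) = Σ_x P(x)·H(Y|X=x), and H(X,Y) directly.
H(X) = 1.2683 bits, H(Y|X) = 1.2586 bits, H(X,Y) = 2.5269 bits

Marginal of X (row sums):
  P(X=0) = 13/43 + 9/43 + 2/43 = 24/43
  P(X=1) = 9/43 + 6/43 + 1/43 = 16/43
  P(X=2) = 2/43 + 1/43 + 0 = 3/43
H(X) = -[(24/43)·log₂(24/43) + (16/43)·log₂(16/43) + (3/43)·log₂(3/43)]
  = 0.46956 + 0.53070 + 0.26800 = 1.2683 bits

H(Y|X) = Σ_x P(x)·H(Y|X=x):
  X=0: P(X=0) = 24/43, P(Y|X=0) = (13/24, 3/8, 1/12) → H(Y|X=0) = 1.30850
  X=1: P(X=1) = 16/43, P(Y|X=1) = (9/16, 3/8, 1/16) → H(Y|X=1) = 1.24756
  X=2: P(X=2) = 3/43, P(Y|X=2) = (2/3, 1/3, 0) → H(Y|X=2) = 0.91830
H(Y|X) = (24/43)·1.30850 + (16/43)·1.24756 + (3/43)·0.91830 = 1.2586 bits

H(X,Y) = -Σ_{x,y} P(x,y) log₂ P(x,y). Per-cell terms -P(x,y)·log₂P(x,y):
  X=0: 0.52176, 0.47226, 0.20587
  X=1: 0.47226, 0.39646, 0.12619
  X=2: 0.20587, 0.12619, 0.00000
  (cells with P = 0 contribute 0)
Sum of the 9 terms: H(X,Y) = 2.5269 bits

Chain rule check:
  H(X) + H(Y|X) = 1.2683 + 1.2586 = 2.5269 bits
  H(X,Y) = 2.5269 bits
✓ Chain rule verified.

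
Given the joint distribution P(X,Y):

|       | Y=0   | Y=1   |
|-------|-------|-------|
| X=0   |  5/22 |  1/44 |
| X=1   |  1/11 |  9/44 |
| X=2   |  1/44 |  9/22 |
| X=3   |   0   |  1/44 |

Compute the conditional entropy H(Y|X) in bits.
0.5014 bits

H(Y|X) = H(X,Y) - H(X)

H(X,Y) = -Σ_{x,y} P(x,y) log₂ P(x,y). Per-cell terms -P(x,y)·log₂P(x,y):
  X=0: 0.485796, 0.124078
  X=1: 0.314494, 0.468308
  X=2: 0.124078, 0.527525
  X=3: 0.000000, 0.124078
  (cells with P = 0 contribute 0)
Sum of the 8 terms: H(X,Y) = 2.16836 bits

Marginal of X (row sums):
  P(X=0) = 5/22 + 1/44 = 1/4
  P(X=1) = 1/11 + 9/44 = 13/44
  P(X=2) = 1/44 + 9/22 = 19/44
  P(X=3) = 0 + 1/44 = 1/44
H(X) = -[(1/4)·log₂(1/4) + (13/44)·log₂(13/44) + (19/44)·log₂(19/44) + (1/44)·log₂(1/44)]
  = 0.500000 + 0.519702 + 0.523149 + 0.124078 = 1.66693 bits

H(Y|X) = H(X,Y) - H(X) = 2.16836 - 1.66693 = 0.5014 bits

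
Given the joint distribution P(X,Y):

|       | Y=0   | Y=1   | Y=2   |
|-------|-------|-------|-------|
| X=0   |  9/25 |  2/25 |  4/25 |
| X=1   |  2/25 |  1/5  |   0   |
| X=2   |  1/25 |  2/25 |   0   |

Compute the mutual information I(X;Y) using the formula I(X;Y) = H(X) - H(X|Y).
0.3071 bits

I(X;Y) = H(X) - H(X|Y)

Marginal of X (row sums):
  P(X=0) = 9/25 + 2/25 + 4/25 = 3/5
  P(X=1) = 2/25 + 1/5 + 0 = 7/25
  P(X=2) = 1/25 + 2/25 + 0 = 3/25
H(X) = -[(3/5)·log₂(3/5) + (7/25)·log₂(7/25) + (3/25)·log₂(3/25)]
  = 0.4422 + 0.5142 + 0.3671 = 1.3235 bits

Marginal of Y (column sums):
  P(Y=0) = 9/25 + 2/25 + 1/25 = 12/25
  P(Y=1) = 2/25 + 1/5 + 2/25 = 9/25
  P(Y=2) = 4/25 + 0 + 0 = 4/25
H(X|Y) = Σ_y P(y)·H(X|Y=y):
  Y=0: P(Y=0) = 12/25, P(X|Y=0) = (3/4, 1/6, 1/12) → H(X|Y=0) = 1.0409
  Y=1: P(Y=1) = 9/25, P(X|Y=1) = (2/9, 5/9, 2/9) → H(X|Y=1) = 1.4355
  Y=2: P(Y=2) = 4/25, P(X|Y=2) = (1, 0, 0) → H(X|Y=2) = 0.0000
H(X|Y) = (12/25)·1.0409 + (9/25)·1.4355 + (4/25)·0.0000 = 1.0164 bits

I(X;Y) = H(X) - H(X|Y) = 1.3235 - 1.0164 = 0.3071 bits

Cross-check via I(X;Y) = H(X) + H(Y) - H(X,Y): computing H(Y) from the column sums and H(X,Y) from the 9 cells in the same way gives H(Y) = 1.4619 bits and H(X,Y) = 2.4783 bits, so
I(X;Y) = 1.3235 + 1.4619 - 2.4783 = 0.3071 bits ✓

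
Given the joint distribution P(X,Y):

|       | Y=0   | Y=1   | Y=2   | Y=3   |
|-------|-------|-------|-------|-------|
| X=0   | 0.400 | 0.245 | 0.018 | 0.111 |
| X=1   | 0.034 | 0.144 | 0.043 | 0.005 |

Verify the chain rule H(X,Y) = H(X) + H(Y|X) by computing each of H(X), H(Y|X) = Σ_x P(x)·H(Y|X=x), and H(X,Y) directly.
H(X) = 0.7710 bits, H(Y|X) = 1.5132 bits, H(X,Y) = 2.2841 bits

Marginal of X (row sums):
  P(X=0) = 0.400 + 0.245 + 0.018 + 0.111 = 0.774
  P(X=1) = 0.034 + 0.144 + 0.043 + 0.005 = 0.226
H(X) = -[0.774·log₂(0.774) + 0.226·log₂(0.226)]
  = 0.2861 + 0.4849 = 0.7710 bits

H(Y|X) = Σ_x P(x)·H(Y|X=x):
  X=0: P(X=0) = 0.774, P(Y|X=0) = (200/387, 245/774, 1/43, 37/258) → H(Y|X=0) = 1.5455
  X=1: P(X=1) = 0.226, P(Y|X=1) = (17/113, 72/113, 43/226, 5/226) → H(Y|X=1) = 1.4026
H(Y|X) = 0.774·1.5455 + 0.226·1.4026 = 1.5132 bits

H(X,Y) = -Σ_{x,y} P(x,y) log₂ P(x,y). Per-cell terms -P(x,y)·log₂P(x,y):
  X=0: 0.5288, 0.4971, 0.1043, 0.3520
  X=1: 0.1659, 0.4026, 0.1952, 0.0382
Sum of the 8 terms: H(X,Y) = 2.2841 bits

Chain rule check:
  H(X) + H(Y|X) = 0.7710 + 1.5132 = 2.2842 bits
  H(X,Y) = 2.2841 bits
✓ Chain rule verified (Δ = 0.0001 is 4-dp rounding noise: each of the three values was rounded independently).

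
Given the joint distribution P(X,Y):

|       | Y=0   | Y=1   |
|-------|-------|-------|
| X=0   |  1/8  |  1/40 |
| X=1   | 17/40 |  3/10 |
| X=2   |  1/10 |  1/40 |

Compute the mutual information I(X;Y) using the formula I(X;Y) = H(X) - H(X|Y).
0.0369 bits

I(X;Y) = H(X) - H(X|Y)

Marginal of X (row sums):
  P(X=0) = 1/8 + 1/40 = 3/20
  P(X=1) = 17/40 + 3/10 = 29/40
  P(X=2) = 1/10 + 1/40 = 1/8
H(X) = -[(3/20)·log₂(3/20) + (29/40)·log₂(29/40) + (1/8)·log₂(1/8)]
  = 0.4105448 + 0.3363616 + 0.3750000 = 1.121906 bits

Marginal of Y (column sums):
  P(Y=0) = 1/8 + 17/40 + 1/10 = 13/20
  P(Y=1) = 1/40 + 3/10 + 1/40 = 7/20
H(X|Y) = Σ_y P(y)·H(X|Y=y):
  Y=0: P(Y=0) = 13/20, P(X|Y=0) = (5/26, 17/26, 2/13) → H(X|Y=0) = 1.2736509
  Y=1: P(Y=1) = 7/20, P(X|Y=1) = (1/14, 6/7, 1/14) → H(X|Y=1) = 0.7345299
H(X|Y) = (13/20)·1.2736509 + (7/20)·0.7345299 = 1.084959 bits

I(X;Y) = H(X) - H(X|Y) = 1.121906 - 1.084959 = 0.0369 bits

Cross-check via I(X;Y) = H(X) + H(Y) - H(X,Y): computing H(Y) from the column sums and H(X,Y) from the 6 cells in the same way gives H(Y) = 0.934068 bits and H(X,Y) = 2.019027 bits, so
I(X;Y) = 1.121906 + 0.934068 - 2.019027 = 0.0369 bits ✓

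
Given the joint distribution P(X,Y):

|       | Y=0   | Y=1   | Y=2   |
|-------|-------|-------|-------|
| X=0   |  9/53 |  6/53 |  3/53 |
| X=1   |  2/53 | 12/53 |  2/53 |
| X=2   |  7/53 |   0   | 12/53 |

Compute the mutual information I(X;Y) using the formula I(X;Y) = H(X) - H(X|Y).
0.4281 bits

I(X;Y) = H(X) - H(X|Y)

Marginal of X (row sums):
  P(X=0) = 9/53 + 6/53 + 3/53 = 18/53
  P(X=1) = 2/53 + 12/53 + 2/53 = 16/53
  P(X=2) = 7/53 + 0 + 12/53 = 19/53
H(X) = -[(18/53)·log₂(18/53) + (16/53)·log₂(16/53) + (19/53)·log₂(19/53)]
  = 0.5291 + 0.5216 + 0.5306 = 1.5813 bits

Marginal of Y (column sums):
  P(Y=0) = 9/53 + 2/53 + 7/53 = 18/53
  P(Y=1) = 6/53 + 12/53 + 0 = 18/53
  P(Y=2) = 3/53 + 2/53 + 12/53 = 17/53
H(X|Y) = Σ_y P(y)·H(X|Y=y):
  Y=0: P(Y=0) = 18/53, P(X|Y=0) = (1/2, 1/9, 7/18) → H(X|Y=0) = 1.3821
  Y=1: P(Y=1) = 18/53, P(X|Y=1) = (1/3, 2/3, 0) → H(X|Y=1) = 0.9183
  Y=2: P(Y=2) = 17/53, P(X|Y=2) = (3/17, 2/17, 12/17) → H(X|Y=2) = 1.1596
H(X|Y) = (18/53)·1.3821 + (18/53)·0.9183 + (17/53)·1.1596 = 1.1532 bits

I(X;Y) = H(X) - H(X|Y) = 1.5813 - 1.1532 = 0.4281 bits

Cross-check via I(X;Y) = H(X) + H(Y) - H(X,Y): computing H(Y) from the column sums and H(X,Y) from the 9 cells in the same way gives H(Y) = 1.5844 bits and H(X,Y) = 2.7376 bits, so
I(X;Y) = 1.5813 + 1.5844 - 2.7376 = 0.4281 bits ✓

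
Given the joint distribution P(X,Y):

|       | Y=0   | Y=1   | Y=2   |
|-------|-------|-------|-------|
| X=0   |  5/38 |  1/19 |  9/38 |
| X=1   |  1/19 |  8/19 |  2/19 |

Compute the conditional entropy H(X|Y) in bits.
0.7020 bits

H(X|Y) = H(X,Y) - H(Y)

H(X,Y) = -Σ_{x,y} P(x,y) log₂ P(x,y). Per-cell terms -P(x,y)·log₂P(x,y):
  X=0: 0.385000, 0.223575, 0.492158
  X=1: 0.223575, 0.525443, 0.341887
Sum of the 6 terms: H(X,Y) = 2.19164 bits

Marginal of Y (column sums):
  P(Y=0) = 5/38 + 1/19 = 7/38
  P(Y=1) = 1/19 + 8/19 = 9/19
  P(Y=2) = 9/38 + 2/19 = 13/38
H(Y) = -[(7/38)·log₂(7/38) + (9/19)·log₂(9/19) + (13/38)·log₂(13/38)]
  = 0.449579 + 0.510633 + 0.529404 = 1.48962 bits

H(X|Y) = H(X,Y) - H(Y) = 2.19164 - 1.48962 = 0.7020 bits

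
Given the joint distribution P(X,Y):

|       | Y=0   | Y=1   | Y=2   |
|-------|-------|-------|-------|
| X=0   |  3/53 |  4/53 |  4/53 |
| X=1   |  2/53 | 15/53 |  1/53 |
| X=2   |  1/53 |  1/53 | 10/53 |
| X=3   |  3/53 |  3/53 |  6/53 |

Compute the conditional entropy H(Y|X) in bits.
1.1237 bits

H(Y|X) = H(X,Y) - H(X)

H(X,Y) = -Σ_{x,y} P(x,y) log₂ P(x,y). Per-cell terms -P(x,y)·log₂P(x,y):
  X=0: 0.23451, 0.28135, 0.28135
  X=1: 0.17841, 0.51539, 0.10807
  X=2: 0.10807, 0.10807, 0.45396
  X=3: 0.23451, 0.23451, 0.35581
Sum of the 12 terms: H(X,Y) = 3.09401 bits

Marginal of X (row sums):
  P(X=0) = 3/53 + 4/53 + 4/53 = 11/53
  P(X=1) = 2/53 + 15/53 + 1/53 = 18/53
  P(X=2) = 1/53 + 1/53 + 10/53 = 12/53
  P(X=3) = 3/53 + 3/53 + 6/53 = 12/53
H(X) = -[(11/53)·log₂(11/53) + (18/53)·log₂(18/53) + (12/53)·log₂(12/53) + (12/53)·log₂(12/53)]
  = 0.47082 + 0.52913 + 0.48520 + 0.48520 = 1.97035 bits

H(Y|X) = H(X,Y) - H(X) = 3.09401 - 1.97035 = 1.1237 bits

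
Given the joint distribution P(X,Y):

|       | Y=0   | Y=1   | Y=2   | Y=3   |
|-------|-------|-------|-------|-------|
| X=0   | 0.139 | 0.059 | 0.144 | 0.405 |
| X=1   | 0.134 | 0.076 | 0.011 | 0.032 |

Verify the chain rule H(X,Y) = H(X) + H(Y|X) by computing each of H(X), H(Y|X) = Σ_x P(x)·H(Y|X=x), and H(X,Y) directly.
H(X) = 0.8160 bits, H(Y|X) = 1.6529 bits, H(X,Y) = 2.4689 bits

Marginal of X (row sums):
  P(X=0) = 0.139 + 0.059 + 0.144 + 0.405 = 0.747
  P(X=1) = 0.134 + 0.076 + 0.011 + 0.032 = 0.253
H(X) = -[0.747·log₂(0.747) + 0.253·log₂(0.253)]
  = 0.31435 + 0.50165 = 0.8160 bits

H(Y|X) = Σ_x P(x)·H(Y|X=x):
  X=0: P(X=0) = 0.747, P(Y|X=0) = (139/747, 59/747, 16/83, 45/83) → H(Y|X=0) = 1.67736
  X=1: P(X=1) = 0.253, P(Y|X=1) = (134/253, 76/253, 1/23, 32/253) → H(Y|X=1) = 1.58081
H(Y|X) = 0.747·1.67736 + 0.253·1.58081 = 1.6529 bits

H(X,Y) = -Σ_{x,y} P(x,y) log₂ P(x,y). Per-cell terms -P(x,y)·log₂P(x,y):
  X=0: 0.39571, 0.24091, 0.40260, 0.52812
  X=1: 0.38856, 0.28256, 0.07157, 0.15891
Sum of the 8 terms: H(X,Y) = 2.4689 bits

Chain rule check:
  H(X) + H(Y|X) = 0.8160 + 1.6529 = 2.4689 bits
  H(X,Y) = 2.4689 bits
✓ Chain rule verified.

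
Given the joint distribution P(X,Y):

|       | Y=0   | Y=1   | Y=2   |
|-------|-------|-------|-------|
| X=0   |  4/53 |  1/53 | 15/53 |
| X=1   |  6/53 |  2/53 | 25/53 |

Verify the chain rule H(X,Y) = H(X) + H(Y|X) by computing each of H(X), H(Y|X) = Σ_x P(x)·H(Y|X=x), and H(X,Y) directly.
H(X) = 0.9562 bits, H(Y|X) = 0.9942 bits, H(X,Y) = 1.9504 bits

Marginal of X (row sums):
  P(X=0) = 4/53 + 1/53 + 15/53 = 20/53
  P(X=1) = 6/53 + 2/53 + 25/53 = 33/53
H(X) = -[(20/53)·log₂(20/53) + (33/53)·log₂(33/53)]
  = 0.530563 + 0.425592 = 0.9562 bits

H(Y|X) = Σ_x P(x)·H(Y|X=x):
  X=0: P(X=0) = 20/53, P(Y|X=0) = (1/5, 1/20, 3/4) → H(Y|X=0) = 0.991760
  X=1: P(X=1) = 33/53, P(Y|X=1) = (2/11, 2/33, 25/33) → H(Y|X=1) = 0.995722
H(Y|X) = (20/53)·0.991760 + (33/53)·0.995722 = 0.9942 bits

H(X,Y) = -Σ_{x,y} P(x,y) log₂ P(x,y). Per-cell terms -P(x,y)·log₂P(x,y):
  X=0: 0.281352, 0.108074, 0.515386
  X=1: 0.355807, 0.178412, 0.511351
Sum of the 6 terms: H(X,Y) = 1.9504 bits

Chain rule check:
  H(X) + H(Y|X) = 0.9562 + 0.9942 = 1.9504 bits
  H(X,Y) = 1.9504 bits
✓ Chain rule verified.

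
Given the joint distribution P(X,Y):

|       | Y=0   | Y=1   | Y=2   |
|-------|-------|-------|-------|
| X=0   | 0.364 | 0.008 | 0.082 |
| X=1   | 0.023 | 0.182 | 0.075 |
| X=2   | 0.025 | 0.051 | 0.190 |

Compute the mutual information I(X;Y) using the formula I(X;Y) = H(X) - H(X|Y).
0.5490 bits

I(X;Y) = H(X) - H(X|Y)

Marginal of X (row sums):
  P(X=0) = 0.364 + 0.008 + 0.082 = 0.454
  P(X=1) = 0.023 + 0.182 + 0.075 = 0.280
  P(X=2) = 0.025 + 0.051 + 0.190 = 0.266
H(X) = -[0.454·log₂(0.454) + 0.280·log₂(0.280) + 0.266·log₂(0.266)]
  = 0.517213 + 0.514220 + 0.508193 = 1.53963 bits

Marginal of Y (column sums):
  P(Y=0) = 0.364 + 0.023 + 0.025 = 0.412
  P(Y=1) = 0.008 + 0.182 + 0.051 = 0.241
  P(Y=2) = 0.082 + 0.075 + 0.190 = 0.347
H(X|Y) = Σ_y P(y)·H(X|Y=y):
  Y=0: P(Y=0) = 0.412, P(X|Y=0) = (91/103, 23/412, 25/412) → H(X|Y=0) = 0.635589
  Y=1: P(Y=1) = 0.241, P(X|Y=1) = (8/241, 182/241, 51/241) → H(X|Y=1) = 0.943129
  Y=2: P(Y=2) = 0.347, P(X|Y=2) = (82/347, 75/347, 190/347) → H(X|Y=2) = 1.445267
H(X|Y) = 0.412·0.635589 + 0.241·0.943129 + 0.347·1.445267 = 0.99066 bits

I(X;Y) = H(X) - H(X|Y) = 1.53963 - 0.99066 = 0.5490 bits

Cross-check via I(X;Y) = H(X) + H(Y) - H(X,Y): computing H(Y) from the column sums and H(X,Y) from the 9 cells in the same way gives H(Y) = 1.55168 bits and H(X,Y) = 2.54234 bits, so
I(X;Y) = 1.53963 + 1.55168 - 2.54234 = 0.5490 bits ✓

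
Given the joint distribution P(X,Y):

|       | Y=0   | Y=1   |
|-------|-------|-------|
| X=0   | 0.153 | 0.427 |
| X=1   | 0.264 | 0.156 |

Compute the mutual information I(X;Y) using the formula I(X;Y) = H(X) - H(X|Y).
0.0975 bits

I(X;Y) = H(X) - H(X|Y)

Marginal of X (row sums):
  P(X=0) = 0.153 + 0.427 = 0.580
  P(X=1) = 0.264 + 0.156 = 0.420
H(X) = -[0.580·log₂(0.580) + 0.420·log₂(0.420)]
  = 0.45581 + 0.52565 = 0.9815 bits

Marginal of Y (column sums):
  P(Y=0) = 0.153 + 0.264 = 0.417
  P(Y=1) = 0.427 + 0.156 = 0.583
H(X|Y) = Σ_y P(y)·H(X|Y=y):
  Y=0: P(Y=0) = 0.417, P(X|Y=0) = (51/139, 88/139) → H(X|Y=0) = 0.94827
  Y=1: P(Y=1) = 0.583, P(X|Y=1) = (427/583, 156/583) → H(X|Y=1) = 0.83797
H(X|Y) = 0.417·0.94827 + 0.583·0.83797 = 0.8840 bits

I(X;Y) = H(X) - H(X|Y) = 0.9815 - 0.8840 = 0.0975 bits

Cross-check via I(X;Y) = H(X) + H(Y) - H(X,Y): computing H(Y) from the column sums and H(X,Y) from the 4 cells in the same way gives H(Y) = 0.9800 bits and H(X,Y) = 1.8640 bits, so
I(X;Y) = 0.9815 + 0.9800 - 1.8640 = 0.0975 bits ✓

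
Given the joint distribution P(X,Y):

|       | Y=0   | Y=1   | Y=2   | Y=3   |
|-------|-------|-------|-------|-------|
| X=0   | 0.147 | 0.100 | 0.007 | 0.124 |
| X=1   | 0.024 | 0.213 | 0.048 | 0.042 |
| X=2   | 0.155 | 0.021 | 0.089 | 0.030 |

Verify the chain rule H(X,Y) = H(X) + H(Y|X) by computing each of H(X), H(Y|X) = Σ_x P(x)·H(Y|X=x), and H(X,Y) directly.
H(X) = 1.5774 bits, H(Y|X) = 1.5880 bits, H(X,Y) = 3.1654 bits

Marginal of X (row sums):
  P(X=0) = 0.147 + 0.100 + 0.007 + 0.124 = 0.378
  P(X=1) = 0.024 + 0.213 + 0.048 + 0.042 = 0.327
  P(X=2) = 0.155 + 0.021 + 0.089 + 0.030 = 0.295
H(X) = -[0.378·log₂(0.378) + 0.327·log₂(0.327) + 0.295·log₂(0.295)]
  = 0.53054 + 0.52733 + 0.51956 = 1.5774 bits

H(Y|X) = Σ_x P(x)·H(Y|X=x):
  X=0: P(X=0) = 0.378, P(Y|X=0) = (7/18, 50/189, 1/54, 62/189) → H(Y|X=0) = 1.67148
  X=1: P(X=1) = 0.327, P(Y|X=1) = (8/109, 71/109, 16/109, 14/109) → H(Y|X=1) = 1.46603
  X=2: P(X=2) = 0.295, P(Y|X=2) = (31/59, 21/295, 89/295, 6/59) → H(Y|X=2) = 1.61615
H(Y|X) = 0.378·1.67148 + 0.327·1.46603 + 0.295·1.61615 = 1.5880 bits

H(X,Y) = -Σ_{x,y} P(x,y) log₂ P(x,y). Per-cell terms -P(x,y)·log₂P(x,y):
  X=0: 0.40662, 0.33219, 0.05011, 0.37344
  X=1: 0.12914, 0.47522, 0.21028, 0.19209
  X=2: 0.41690, 0.11704, 0.31061, 0.15177
Sum of the 12 terms: H(X,Y) = 3.1654 bits

Chain rule check:
  H(X) + H(Y|X) = 1.5774 + 1.5880 = 3.1654 bits
  H(X,Y) = 3.1654 bits
✓ Chain rule verified.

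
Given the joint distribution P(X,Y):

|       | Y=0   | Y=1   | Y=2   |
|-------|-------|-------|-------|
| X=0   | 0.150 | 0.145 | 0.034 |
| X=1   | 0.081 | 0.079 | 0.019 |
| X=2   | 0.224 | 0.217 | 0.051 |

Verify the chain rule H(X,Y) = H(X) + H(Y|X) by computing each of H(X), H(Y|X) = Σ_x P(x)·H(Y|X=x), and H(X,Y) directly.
H(X) = 1.4754 bits, H(Y|X) = 1.3774 bits, H(X,Y) = 2.8528 bits

Marginal of X (row sums):
  P(X=0) = 0.150 + 0.145 + 0.034 = 0.329
  P(X=1) = 0.081 + 0.079 + 0.019 = 0.179
  P(X=2) = 0.224 + 0.217 + 0.051 = 0.492
H(X) = -[0.329·log₂(0.329) + 0.179·log₂(0.179) + 0.492·log₂(0.492)]
  = 0.5277 + 0.4443 + 0.5034 = 1.4754 bits

H(Y|X) = Σ_x P(x)·H(Y|X=x):
  X=0: P(X=0) = 0.329, P(Y|X=0) = (150/329, 145/329, 34/329) → H(Y|X=0) = 1.3760
  X=1: P(X=1) = 0.179, P(Y|X=1) = (81/179, 79/179, 19/179) → H(Y|X=1) = 1.3819
  X=2: P(X=2) = 0.492, P(Y|X=2) = (56/123, 217/492, 17/164) → H(Y|X=2) = 1.3767
H(Y|X) = 0.329·1.3760 + 0.179·1.3819 + 0.492·1.3767 = 1.3774 bits

H(X,Y) = -Σ_{x,y} P(x,y) log₂ P(x,y). Per-cell terms -P(x,y)·log₂P(x,y):
  X=0: 0.4105, 0.4040, 0.1659
  X=1: 0.2937, 0.2893, 0.1086
  X=2: 0.4835, 0.4783, 0.2190
Sum of the 9 terms: H(X,Y) = 2.8528 bits

Chain rule check:
  H(X) + H(Y|X) = 1.4754 + 1.3774 = 2.8528 bits
  H(X,Y) = 2.8528 bits
✓ Chain rule verified.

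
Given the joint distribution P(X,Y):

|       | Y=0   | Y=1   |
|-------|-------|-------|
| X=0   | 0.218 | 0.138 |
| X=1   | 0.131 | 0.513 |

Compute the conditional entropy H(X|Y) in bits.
0.8183 bits

H(X|Y) = H(X,Y) - H(Y)

H(X,Y) = -Σ_{x,y} P(x,y) log₂ P(x,y). Per-cell terms -P(x,y)·log₂P(x,y):
  X=0: 0.47908, 0.39430
  X=1: 0.38414, 0.49400
Sum of the 4 terms: H(X,Y) = 1.7515 bits

Marginal of Y (column sums):
  P(Y=0) = 0.218 + 0.131 = 0.349
  P(Y=1) = 0.138 + 0.513 = 0.651
H(Y) = -[0.349·log₂(0.349) + 0.651·log₂(0.651)]
  = 0.53003 + 0.40315 = 0.9332 bits

H(X|Y) = H(X,Y) - H(Y) = 1.7515 - 0.9332 = 0.8183 bits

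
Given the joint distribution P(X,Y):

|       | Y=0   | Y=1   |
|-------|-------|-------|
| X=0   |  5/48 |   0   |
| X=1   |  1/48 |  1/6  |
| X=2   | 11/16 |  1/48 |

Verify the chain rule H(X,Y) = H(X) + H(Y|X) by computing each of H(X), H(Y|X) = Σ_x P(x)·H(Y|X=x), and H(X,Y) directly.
H(X) = 1.1451 bits, H(Y|X) = 0.2300 bits, H(X,Y) = 1.3751 bits

Marginal of X (row sums):
  P(X=0) = 5/48 + 0 = 5/48
  P(X=1) = 1/48 + 1/6 = 3/16
  P(X=2) = 11/16 + 1/48 = 17/24
H(X) = -[(5/48)·log₂(5/48) + (3/16)·log₂(3/16) + (17/24)·log₂(17/24)]
  = 0.33990 + 0.45282 + 0.35240 = 1.1451 bits

H(Y|X) = Σ_x P(x)·H(Y|X=x):
  X=0: P(X=0) = 5/48, P(Y|X=0) = (1, 0) → H(Y|X=0) = 0.00000
  X=1: P(X=1) = 3/16, P(Y|X=1) = (1/9, 8/9) → H(Y|X=1) = 0.50326
  X=2: P(X=2) = 17/24, P(Y|X=2) = (33/34, 1/34) → H(Y|X=2) = 0.19143
H(Y|X) = (5/48)·0.00000 + (3/16)·0.50326 + (17/24)·0.19143 = 0.2300 bits

H(X,Y) = -Σ_{x,y} P(x,y) log₂ P(x,y). Per-cell terms -P(x,y)·log₂P(x,y):
  X=0: 0.33990, 0.00000
  X=1: 0.11635, 0.43083
  X=2: 0.37164, 0.11635
  (cells with P = 0 contribute 0)
Sum of the 6 terms: H(X,Y) = 1.3751 bits

Chain rule check:
  H(X) + H(Y|X) = 1.1451 + 0.2300 = 1.3751 bits
  H(X,Y) = 1.3751 bits
✓ Chain rule verified.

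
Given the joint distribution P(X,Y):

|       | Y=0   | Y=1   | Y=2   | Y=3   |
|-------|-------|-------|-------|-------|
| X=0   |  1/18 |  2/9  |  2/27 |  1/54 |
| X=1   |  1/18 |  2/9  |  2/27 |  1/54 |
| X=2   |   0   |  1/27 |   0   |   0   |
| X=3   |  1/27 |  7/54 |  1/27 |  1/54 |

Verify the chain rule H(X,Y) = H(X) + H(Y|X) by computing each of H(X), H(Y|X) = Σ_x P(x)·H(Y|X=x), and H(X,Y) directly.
H(X) = 1.7198 bits, H(Y|X) = 1.4944 bits, H(X,Y) = 3.2141 bits

Marginal of X (row sums):
  P(X=0) = 1/18 + 2/9 + 2/27 + 1/54 = 10/27
  P(X=1) = 1/18 + 2/9 + 2/27 + 1/54 = 10/27
  P(X=2) = 0 + 1/27 + 0 + 0 = 1/27
  P(X=3) = 1/27 + 7/54 + 1/27 + 1/54 = 2/9
H(X) = -[(10/27)·log₂(10/27) + (10/27)·log₂(10/27) + (1/27)·log₂(1/27) + (2/9)·log₂(2/9)]
  = 0.530726 + 0.530726 + 0.176107 + 0.482206 = 1.7198 bits

H(Y|X) = Σ_x P(x)·H(Y|X=x):
  X=0: P(X=0) = 10/27, P(Y|X=0) = (3/20, 3/5, 1/5, 1/20) → H(Y|X=0) = 1.533206
  X=1: P(X=1) = 10/27, P(Y|X=1) = (3/20, 3/5, 1/5, 1/20) → H(Y|X=1) = 1.533206
  X=2: P(X=2) = 1/27, P(Y|X=2) = (0, 1, 0, 0) → H(Y|X=2) = 0.000000
  X=3: P(X=3) = 2/9, P(Y|X=3) = (1/6, 7/12, 1/6, 1/12) → H(Y|X=3) = 1.614005
H(Y|X) = (10/27)·1.533206 + (10/27)·1.533206 + (1/27)·0.000000 + (2/9)·1.614005 = 1.4944 bits

H(X,Y) = -Σ_{x,y} P(x,y) log₂ P(x,y). Per-cell terms -P(x,y)·log₂P(x,y):
  X=0: 0.231663, 0.482206, 0.278140, 0.106572
  X=1: 0.231663, 0.482206, 0.278140, 0.106572
  X=2: 0.000000, 0.176107, 0.000000, 0.000000
  X=3: 0.176107, 0.382088, 0.176107, 0.106572
  (cells with P = 0 contribute 0)
Sum of the 16 terms: H(X,Y) = 3.2141 bits

Chain rule check:
  H(X) + H(Y|X) = 1.7198 + 1.4944 = 3.2142 bits
  H(X,Y) = 3.2141 bits
✓ Chain rule verified (Δ = 0.0001 is 4-dp rounding noise: each of the three values was rounded independently).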